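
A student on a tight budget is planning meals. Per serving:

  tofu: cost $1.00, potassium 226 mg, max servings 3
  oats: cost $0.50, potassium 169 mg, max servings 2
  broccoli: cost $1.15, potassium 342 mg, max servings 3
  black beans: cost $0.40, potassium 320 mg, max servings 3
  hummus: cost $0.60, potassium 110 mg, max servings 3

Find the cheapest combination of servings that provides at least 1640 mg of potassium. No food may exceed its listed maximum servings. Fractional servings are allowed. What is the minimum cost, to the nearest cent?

Cost per mg of potassium: black beans $0.0013, oats $0.0030, broccoli $0.0034, tofu $0.0044, hummus $0.0055.
Take 3 servings of black beans: +960.0 mg potassium for $1.20 (total $1.20, still need 680.0 mg).
Take 2 servings of oats: +338.0 mg potassium for $1.00 (total $2.20, still need 342.0 mg).
Take 1 serving of broccoli: +342.0 mg potassium for $1.15 (total $3.35, still need 0.0 mg).
Filling from the cheapest source first is optimal under one linear minimum: $3.35.

$3.35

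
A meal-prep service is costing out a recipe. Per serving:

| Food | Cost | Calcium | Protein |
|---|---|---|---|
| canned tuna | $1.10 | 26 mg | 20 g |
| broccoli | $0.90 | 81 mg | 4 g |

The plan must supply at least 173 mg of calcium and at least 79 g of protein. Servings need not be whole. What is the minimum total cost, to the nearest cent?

$4.98

The cheapest plan sits at a corner of the feasible region — with two constraints it uses at most two foods.
canned tuna only: max(173/26, 79/20) = 6.654 servings → $7.32.
broccoli only: max(173/81, 79/4) = 19.75 servings → $17.77.
canned tuna + broccoli with both tight: 3.765 servings and 0.9274 servings → $4.98.
So the least-cost plan costs $4.98.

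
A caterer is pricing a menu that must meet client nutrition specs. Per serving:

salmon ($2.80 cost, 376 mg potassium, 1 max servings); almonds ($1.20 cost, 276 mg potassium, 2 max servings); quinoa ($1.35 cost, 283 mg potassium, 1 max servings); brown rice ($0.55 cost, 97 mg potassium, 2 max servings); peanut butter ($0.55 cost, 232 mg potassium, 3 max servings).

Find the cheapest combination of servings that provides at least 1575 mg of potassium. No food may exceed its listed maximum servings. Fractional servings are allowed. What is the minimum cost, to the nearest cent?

$5.65

Cost per mg of potassium: peanut butter $0.0024, almonds $0.0043, quinoa $0.0048, brown rice $0.0057, salmon $0.0074.
Take 3 servings of peanut butter: +696.0 mg potassium for $1.65 (total $1.65, still need 879.0 mg).
Take 2 servings of almonds: +552.0 mg potassium for $2.40 (total $4.05, still need 327.0 mg).
Take 1 serving of quinoa: +283.0 mg potassium for $1.35 (total $5.40, still need 44.0 mg).
Take 0.4536 servings of brown rice: +44.0 mg potassium for $0.25 (total $5.65, still need 0.0 mg).
Greedy by cheapest-per-mg is optimal for a single linear constraint, so the minimum cost is $5.65.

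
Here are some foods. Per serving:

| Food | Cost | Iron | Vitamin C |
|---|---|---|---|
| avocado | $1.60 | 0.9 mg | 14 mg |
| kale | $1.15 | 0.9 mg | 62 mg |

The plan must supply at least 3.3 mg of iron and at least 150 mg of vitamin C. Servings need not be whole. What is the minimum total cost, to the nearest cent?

$4.22

Compare the cost at each extreme point of the feasible region.
avocado only: max(3.3/0.9, 150/14) = 10.71 servings → $17.14.
kale only: max(3.3/0.9, 150/62) = 3.667 servings → $4.22.
avocado + kale with both tight: 1.611 servings and 2.056 servings → $4.94.
So the least-cost plan costs $4.22.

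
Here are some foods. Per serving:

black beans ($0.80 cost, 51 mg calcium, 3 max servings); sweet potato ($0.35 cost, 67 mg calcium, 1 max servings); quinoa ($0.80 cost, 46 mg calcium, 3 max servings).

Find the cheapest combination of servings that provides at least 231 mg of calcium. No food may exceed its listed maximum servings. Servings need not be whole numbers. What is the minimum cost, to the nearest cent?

$2.94

Cost per mg of calcium: sweet potato $0.0052, black beans $0.0157, quinoa $0.0174.
Take 1 serving of sweet potato: +67.0 mg calcium for $0.35 (total $0.35, still need 164.0 mg).
Take 3 servings of black beans: +153.0 mg calcium for $2.40 (total $2.75, still need 11.0 mg).
Take 0.2391 servings of quinoa: +11.0 mg calcium for $0.19 (total $2.94, still need 0.0 mg).
Greedy by cheapest-per-mg is optimal for a single linear constraint, so the minimum cost is $2.94.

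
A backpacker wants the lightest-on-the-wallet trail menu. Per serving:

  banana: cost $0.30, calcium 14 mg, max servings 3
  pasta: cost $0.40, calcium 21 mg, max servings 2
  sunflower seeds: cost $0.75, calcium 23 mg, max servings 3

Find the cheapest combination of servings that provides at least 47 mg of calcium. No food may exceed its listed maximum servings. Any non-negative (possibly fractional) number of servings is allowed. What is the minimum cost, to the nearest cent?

$0.91

Cost per mg of calcium: pasta $0.0190, banana $0.0214, sunflower seeds $0.0326.
Take 2 servings of pasta: +42.0 mg calcium for $0.80 (total $0.80, still need 5.0 mg).
Take 0.3571 servings of banana: +5.0 mg calcium for $0.11 (total $0.91, still need 0.0 mg).
Filling from the cheapest source first is optimal under one linear minimum: $0.91.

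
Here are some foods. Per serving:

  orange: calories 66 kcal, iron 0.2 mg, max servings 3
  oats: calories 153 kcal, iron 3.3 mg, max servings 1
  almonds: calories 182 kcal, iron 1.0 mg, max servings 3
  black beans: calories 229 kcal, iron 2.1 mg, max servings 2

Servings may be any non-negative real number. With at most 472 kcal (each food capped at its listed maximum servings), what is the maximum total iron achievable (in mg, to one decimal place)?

Iron per kcal: oats 0.02157, black beans 0.00917, almonds 0.005495, orange 0.00303.
Take 1 serving of oats: uses 153 kcal, +3.3 mg iron (running total 3.3 mg).
Take 1.393 servings of black beans: uses 319 kcal, +2.9 mg iron (running total 6.2 mg).
Greedy by best ratio exhausts the calories allowance optimally: 6.2 mg.

6.2 mg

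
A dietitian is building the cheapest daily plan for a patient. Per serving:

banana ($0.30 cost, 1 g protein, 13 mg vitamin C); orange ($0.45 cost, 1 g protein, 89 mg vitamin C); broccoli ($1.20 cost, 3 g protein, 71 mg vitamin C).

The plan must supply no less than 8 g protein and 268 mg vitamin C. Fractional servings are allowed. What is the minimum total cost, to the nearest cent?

With two linear requirements the optimum uses one or two foods; enumerate the corners.
banana only: max(8/1, 268/13) = 20.62 servings → $6.18.
orange only: max(8/1, 268/89) = 8 servings → $3.60.
broccoli only: max(8/3, 268/71) = 3.775 servings → $4.53.
banana + orange with both tight: 5.842 servings and 2.158 servings → $2.72.
banana + broccoli with both targets exact would need a negative amount; discard.
orange + broccoli with both tight: 1.204 servings and 2.265 servings → $3.26.
So the least-cost plan costs $2.72.

$2.72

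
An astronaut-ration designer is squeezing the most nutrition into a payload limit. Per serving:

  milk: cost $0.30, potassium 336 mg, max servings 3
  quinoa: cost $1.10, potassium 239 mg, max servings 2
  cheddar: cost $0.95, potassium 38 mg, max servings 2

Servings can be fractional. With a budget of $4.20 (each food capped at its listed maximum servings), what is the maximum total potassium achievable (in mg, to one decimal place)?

Potassium per dollar: milk 1120, quinoa 217.3, cheddar 40.
Take 3 servings of milk: spends $0.90, +1008.0 mg potassium (running total 1008.0 mg).
Take 2 servings of quinoa: spends $2.20, +478.0 mg potassium (running total 1486.0 mg).
Take 1.158 servings of cheddar: spends $1.10, +44.0 mg potassium (running total 1530.0 mg).
Greedy by best ratio exhausts the cost allowance optimally: 1530.0 mg.

1530.0 mg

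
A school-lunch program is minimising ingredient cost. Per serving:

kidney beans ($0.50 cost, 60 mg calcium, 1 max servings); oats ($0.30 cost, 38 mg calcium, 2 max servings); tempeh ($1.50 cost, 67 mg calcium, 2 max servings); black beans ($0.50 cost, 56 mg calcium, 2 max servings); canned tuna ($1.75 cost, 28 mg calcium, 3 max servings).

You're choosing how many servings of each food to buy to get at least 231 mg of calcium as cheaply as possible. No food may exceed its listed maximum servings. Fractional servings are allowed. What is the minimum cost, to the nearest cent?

$1.95

Cost per mg of calcium: oats $0.0079, kidney beans $0.0083, black beans $0.0089, tempeh $0.0224, canned tuna $0.0625.
Take 2 servings of oats: +76.0 mg calcium for $0.60 (total $0.60, still need 155.0 mg).
Take 1 serving of kidney beans: +60.0 mg calcium for $0.50 (total $1.10, still need 95.0 mg).
Take 1.696 servings of black beans: +95.0 mg calcium for $0.85 (total $1.95, still need 0.0 mg).
Greedy by cheapest-per-mg is optimal for a single linear constraint, so the minimum cost is $1.95.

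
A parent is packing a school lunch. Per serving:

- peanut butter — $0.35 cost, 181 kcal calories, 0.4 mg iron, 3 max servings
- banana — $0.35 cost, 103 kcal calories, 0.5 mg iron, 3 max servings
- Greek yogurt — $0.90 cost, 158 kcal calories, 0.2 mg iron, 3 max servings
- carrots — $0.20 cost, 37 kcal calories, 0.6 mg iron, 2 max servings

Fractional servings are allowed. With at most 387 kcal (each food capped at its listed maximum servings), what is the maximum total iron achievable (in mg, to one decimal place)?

2.7 mg

Iron per kcal: carrots 0.01622, banana 0.004854, peanut butter 0.00221, Greek yogurt 0.001266.
Take 2 servings of carrots: uses 74 kcal, +1.2 mg iron (running total 1.2 mg).
Take 3 servings of banana: uses 309 kcal, +1.5 mg iron (running total 2.7 mg).
Take 0.0221 servings of peanut butter: uses 4 kcal, +0.0 mg iron (running total 2.7 mg).
Filling greedily by iron-per-kcal is optimal for one linear limit, giving 2.7 mg.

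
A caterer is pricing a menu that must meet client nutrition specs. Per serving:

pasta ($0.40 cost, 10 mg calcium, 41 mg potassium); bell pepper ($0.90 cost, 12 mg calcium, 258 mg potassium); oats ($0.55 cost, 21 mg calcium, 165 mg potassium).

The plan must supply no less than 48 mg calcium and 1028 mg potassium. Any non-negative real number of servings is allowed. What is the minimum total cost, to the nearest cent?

$3.43

Minimising a linear cost over {calcium ≥ 48, potassium ≥ 1028, servings ≥ 0} — the optimum is at a vertex, using one or two foods.
pasta only: max(48/10, 1028/41) = 25.07 servings → $10.03.
bell pepper only: max(48/12, 1028/258) = 4 servings → $3.60.
oats only: max(48/21, 1028/165) = 6.23 servings → $3.43.
pasta + bell pepper with both tight: 0.02299 servings and 3.981 servings → $3.59.
pasta + oats with both targets exact would need a negative amount; discard.
bell pepper + oats with both tight: 3.976 servings and 0.01396 servings → $3.59.
The minimum over all feasible corners is $3.43.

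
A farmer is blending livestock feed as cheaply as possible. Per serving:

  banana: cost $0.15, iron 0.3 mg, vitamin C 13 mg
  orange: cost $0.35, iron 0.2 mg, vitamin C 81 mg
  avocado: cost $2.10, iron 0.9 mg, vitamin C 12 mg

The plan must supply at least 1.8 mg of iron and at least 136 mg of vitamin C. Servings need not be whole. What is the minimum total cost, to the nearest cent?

$1.10

banana only: max(1.8/0.3, 136/13) = 10.46 servings → $1.57.
orange only: max(1.8/0.2, 136/81) = 9 servings → $3.15.
avocado only: max(1.8/0.9, 136/12) = 11.33 servings → $23.80.
banana + orange with both tight: 5.465 servings and 0.8018 servings → $1.10.
banana + avocado: intersection lies outside the first quadrant.
orange + avocado with both tight: 1.43 servings and 1.682 servings → $4.03.
Cheapest feasible corner: $1.10.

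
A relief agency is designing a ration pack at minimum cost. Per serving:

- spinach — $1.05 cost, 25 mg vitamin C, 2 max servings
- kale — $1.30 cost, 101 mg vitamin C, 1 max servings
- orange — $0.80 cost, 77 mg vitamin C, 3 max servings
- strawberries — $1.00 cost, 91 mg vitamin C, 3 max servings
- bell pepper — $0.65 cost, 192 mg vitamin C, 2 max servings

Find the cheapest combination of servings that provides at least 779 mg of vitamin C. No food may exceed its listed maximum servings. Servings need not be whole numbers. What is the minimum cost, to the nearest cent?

$5.50

Cost per mg of vitamin C: bell pepper $0.0034, orange $0.0104, strawberries $0.0110, kale $0.0129, spinach $0.0420.
Take 2 servings of bell pepper: +384.0 mg vitamin C for $1.30 (total $1.30, still need 395.0 mg).
Take 3 servings of orange: +231.0 mg vitamin C for $2.40 (total $3.70, still need 164.0 mg).
Take 1.802 servings of strawberries: +164.0 mg vitamin C for $1.80 (total $5.50, still need 0.0 mg).
Greedy by cheapest-per-mg is optimal for a single linear constraint, so the minimum cost is $5.50.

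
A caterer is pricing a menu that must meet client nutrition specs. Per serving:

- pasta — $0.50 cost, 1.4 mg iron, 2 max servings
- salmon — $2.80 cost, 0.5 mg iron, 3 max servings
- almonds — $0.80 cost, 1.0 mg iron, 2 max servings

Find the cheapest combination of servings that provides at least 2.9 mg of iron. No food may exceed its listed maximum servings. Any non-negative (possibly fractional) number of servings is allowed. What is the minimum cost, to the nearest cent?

Cost per mg of iron: pasta $0.3571, almonds $0.8000, salmon $5.6000.
Take 2 servings of pasta: +2.8 mg iron for $1.00 (total $1.00, still need 0.1 mg).
Take 0.1 servings of almonds: +0.1 mg iron for $0.08 (total $1.08, still need 0.0 mg).
Greedy by cheapest-per-mg is optimal for a single linear constraint, so the minimum cost is $1.08.

$1.08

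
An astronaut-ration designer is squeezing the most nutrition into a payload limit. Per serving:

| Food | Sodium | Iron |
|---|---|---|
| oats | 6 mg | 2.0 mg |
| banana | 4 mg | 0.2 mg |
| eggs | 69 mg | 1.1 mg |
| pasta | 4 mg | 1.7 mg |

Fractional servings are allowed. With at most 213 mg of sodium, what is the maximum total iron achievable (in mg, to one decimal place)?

Iron per mg sodium: pasta 0.425, oats 0.3333, banana 0.05, eggs 0.01594.
With no serving limits, spend the whole sodium allowance on pasta: 213 mg / 4 mg × 1.7 mg = 90.5 mg.

90.5 mg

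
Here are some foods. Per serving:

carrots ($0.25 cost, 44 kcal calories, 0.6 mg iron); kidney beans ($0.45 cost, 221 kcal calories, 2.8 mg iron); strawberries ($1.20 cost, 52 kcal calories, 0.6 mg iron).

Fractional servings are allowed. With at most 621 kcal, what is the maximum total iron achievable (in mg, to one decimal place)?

Iron per kcal: carrots 0.01364, kidney beans 0.01267, strawberries 0.01154.
With no serving limits, spend the whole calories allowance on carrots: 621 kcal / 44 kcal × 0.6 mg = 8.5 mg.

8.5 mg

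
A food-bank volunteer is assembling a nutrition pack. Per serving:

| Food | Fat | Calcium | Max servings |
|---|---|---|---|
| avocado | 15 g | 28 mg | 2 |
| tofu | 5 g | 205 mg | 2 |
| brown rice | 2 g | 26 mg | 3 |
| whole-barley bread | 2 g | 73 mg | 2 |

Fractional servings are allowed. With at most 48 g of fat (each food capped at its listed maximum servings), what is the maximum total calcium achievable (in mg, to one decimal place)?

Calcium per g fat: tofu 41, whole-barley bread 36.5, brown rice 13, avocado 1.867.
Take 2 servings of tofu: uses 10 g fat, +410.0 mg calcium (running total 410.0 mg).
Take 2 servings of whole-barley bread: uses 4 g fat, +146.0 mg calcium (running total 556.0 mg).
Take 3 servings of brown rice: uses 6 g fat, +78.0 mg calcium (running total 634.0 mg).
Take 1.867 servings of avocado: uses 28 g fat, +52.3 mg calcium (running total 686.3 mg).
Greedy by best ratio exhausts the fat allowance optimally: 686.3 mg.

686.3 mg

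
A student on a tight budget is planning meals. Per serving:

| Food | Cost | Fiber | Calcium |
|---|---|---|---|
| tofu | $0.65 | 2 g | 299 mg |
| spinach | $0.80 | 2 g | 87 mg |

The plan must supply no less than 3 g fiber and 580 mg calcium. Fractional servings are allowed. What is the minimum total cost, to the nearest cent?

Two binding constraints pin down two serving amounts, so the optimal mix uses at most two foods. The candidates are each food alone (scaled to the tighter of fiber/calcium) and each pair with both constraints tight.
tofu only: max(3/2, 580/299) = 1.94 servings → $1.26.
spinach only: max(3/2, 580/87) = 6.667 servings → $5.33.
tofu + spinach: the both-tight solution has a negative serving — not a feasible corner.
The minimum over all feasible corners is $1.26.

$1.26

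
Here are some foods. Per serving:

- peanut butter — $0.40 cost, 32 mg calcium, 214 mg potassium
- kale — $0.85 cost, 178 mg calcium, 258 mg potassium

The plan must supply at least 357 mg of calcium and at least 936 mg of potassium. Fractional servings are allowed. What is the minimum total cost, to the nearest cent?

$2.32

This is a tiny linear program; its minimum lies at a vertex of the feasible set. List the vertices and price them.
peanut butter only: max(357/32, 936/214) = 11.16 servings → $4.46.
kale only: max(357/178, 936/258) = 3.628 servings → $3.08.
peanut butter + kale with both tight: 2.497 servings and 1.557 servings → $2.32.
So the least-cost plan costs $2.32.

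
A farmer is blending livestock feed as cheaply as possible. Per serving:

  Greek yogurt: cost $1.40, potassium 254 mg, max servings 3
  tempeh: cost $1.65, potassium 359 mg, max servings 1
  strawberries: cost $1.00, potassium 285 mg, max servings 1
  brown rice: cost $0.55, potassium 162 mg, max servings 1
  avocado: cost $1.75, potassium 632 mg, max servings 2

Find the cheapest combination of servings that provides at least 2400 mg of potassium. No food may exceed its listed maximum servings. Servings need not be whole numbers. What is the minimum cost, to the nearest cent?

Cost per mg of potassium: avocado $0.0028, brown rice $0.0034, strawberries $0.0035, tempeh $0.0046, Greek yogurt $0.0055.
Take 2 servings of avocado: +1264.0 mg potassium for $3.50 (total $3.50, still need 1136.0 mg).
Take 1 serving of brown rice: +162.0 mg potassium for $0.55 (total $4.05, still need 974.0 mg).
Take 1 serving of strawberries: +285.0 mg potassium for $1.00 (total $5.05, still need 689.0 mg).
Take 1 serving of tempeh: +359.0 mg potassium for $1.65 (total $6.70, still need 330.0 mg).
Take 1.299 servings of Greek yogurt: +330.0 mg potassium for $1.82 (total $8.52, still need 0.0 mg).
Greedy by cheapest-per-mg is optimal for a single linear constraint, so the minimum cost is $8.52.

$8.52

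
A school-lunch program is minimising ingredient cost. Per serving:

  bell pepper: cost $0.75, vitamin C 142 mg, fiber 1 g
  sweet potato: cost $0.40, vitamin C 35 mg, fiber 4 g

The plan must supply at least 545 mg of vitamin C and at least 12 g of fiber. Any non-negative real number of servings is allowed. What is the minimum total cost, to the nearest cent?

A basic optimal solution has at most two foods positive. Try each food alone and each pair with both targets met exactly.
bell pepper only: max(545/142, 12/1) = 12 servings → $9.00.
sweet potato only: max(545/35, 12/4) = 15.57 servings → $6.23.
bell pepper + sweet potato with both tight: 3.302 servings and 2.174 servings → $3.35.
So the least-cost plan costs $3.35.

$3.35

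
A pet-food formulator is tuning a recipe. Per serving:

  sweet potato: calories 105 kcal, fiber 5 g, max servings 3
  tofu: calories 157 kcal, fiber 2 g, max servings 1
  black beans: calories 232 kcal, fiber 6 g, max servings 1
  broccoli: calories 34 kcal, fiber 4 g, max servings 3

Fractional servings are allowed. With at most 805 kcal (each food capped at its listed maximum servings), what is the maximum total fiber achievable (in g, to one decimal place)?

Fiber per kcal: broccoli 0.1176, sweet potato 0.04762, black beans 0.02586, tofu 0.01274.
Take 3 servings of broccoli: uses 102 kcal, +12.0 g fiber (running total 12.0 g).
Take 3 servings of sweet potato: uses 315 kcal, +15.0 g fiber (running total 27.0 g).
Take 1 serving of black beans: uses 232 kcal, +6.0 g fiber (running total 33.0 g).
Take 0.9936 servings of tofu: uses 156 kcal, +2.0 g fiber (running total 35.0 g).
Greedy by best ratio exhausts the calories allowance optimally: 35.0 g.

35.0 g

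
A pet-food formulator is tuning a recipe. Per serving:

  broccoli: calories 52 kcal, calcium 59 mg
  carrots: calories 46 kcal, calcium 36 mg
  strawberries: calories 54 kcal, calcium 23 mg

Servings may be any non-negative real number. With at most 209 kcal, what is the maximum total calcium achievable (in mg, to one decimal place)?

237.1 mg

Calcium per kcal: broccoli 1.135, carrots 0.7826, strawberries 0.4259.
With no serving limits, spend the whole calories allowance on broccoli: 209 kcal / 52 kcal × 59 mg = 237.1 mg.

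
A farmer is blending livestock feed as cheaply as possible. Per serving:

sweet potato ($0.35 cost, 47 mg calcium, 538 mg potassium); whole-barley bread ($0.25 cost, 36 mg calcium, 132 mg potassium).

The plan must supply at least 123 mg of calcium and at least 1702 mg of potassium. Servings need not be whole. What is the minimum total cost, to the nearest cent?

sweet potato only: max(123/47, 1702/538) = 3.164 servings → $1.11.
whole-barley bread only: max(123/36, 1702/132) = 12.89 servings → $3.22.
sweet potato + whole-barley bread: the both-tight solution has a negative serving — not a feasible corner.
So the least-cost plan costs $1.11.

$1.11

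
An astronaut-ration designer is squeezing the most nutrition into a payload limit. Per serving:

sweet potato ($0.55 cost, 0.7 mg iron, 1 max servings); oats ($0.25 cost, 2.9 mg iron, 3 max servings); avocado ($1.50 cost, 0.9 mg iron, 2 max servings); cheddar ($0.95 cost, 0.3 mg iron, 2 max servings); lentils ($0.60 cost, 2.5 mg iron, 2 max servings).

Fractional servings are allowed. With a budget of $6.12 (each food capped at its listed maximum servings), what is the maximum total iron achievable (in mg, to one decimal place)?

16.4 mg

Iron per dollar: oats 11.6, lentils 4.167, sweet potato 1.273, avocado 0.6, cheddar 0.3158.
Take 3 servings of oats: spends $0.75, +8.7 mg iron (running total 8.7 mg).
Take 2 servings of lentils: spends $1.20, +5.0 mg iron (running total 13.7 mg).
Take 1 serving of sweet potato: spends $0.55, +0.7 mg iron (running total 14.4 mg).
Take 2 servings of avocado: spends $3.00, +1.8 mg iron (running total 16.2 mg).
Take 0.6526 servings of cheddar: spends $0.62, +0.2 mg iron (running total 16.4 mg).
Filling greedily by iron-per-dollar is optimal for one linear limit, giving 16.4 mg.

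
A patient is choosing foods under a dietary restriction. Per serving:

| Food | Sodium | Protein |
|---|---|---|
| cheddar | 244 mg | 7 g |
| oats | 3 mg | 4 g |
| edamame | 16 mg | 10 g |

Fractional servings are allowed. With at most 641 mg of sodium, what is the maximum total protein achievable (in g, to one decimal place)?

Protein per mg sodium: oats 1.333, edamame 0.625, cheddar 0.02869.
With no serving limits, spend the whole sodium allowance on oats: 641 mg / 3 mg × 4 g = 854.7 g.

854.7 g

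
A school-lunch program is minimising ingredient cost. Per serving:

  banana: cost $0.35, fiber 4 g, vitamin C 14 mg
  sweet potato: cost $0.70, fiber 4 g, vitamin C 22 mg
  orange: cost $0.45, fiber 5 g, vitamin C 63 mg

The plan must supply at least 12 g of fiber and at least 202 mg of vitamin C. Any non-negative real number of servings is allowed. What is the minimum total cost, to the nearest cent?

$1.44

An LP optimum is at a vertex; with two nutrient constraints at most two foods are used. Check each candidate.
banana only: max(12/4, 202/14) = 14.43 servings → $5.05.
sweet potato only: max(12/4, 202/22) = 9.182 servings → $6.43.
orange only: max(12/5, 202/63) = 3.206 servings → $1.44.
banana + sweet potato with both targets exact would need a negative amount; discard.
banana + orange with both targets exact would need a negative amount; discard.
sweet potato + orange: intersection lies outside the first quadrant.
The minimum over all feasible corners is $1.44.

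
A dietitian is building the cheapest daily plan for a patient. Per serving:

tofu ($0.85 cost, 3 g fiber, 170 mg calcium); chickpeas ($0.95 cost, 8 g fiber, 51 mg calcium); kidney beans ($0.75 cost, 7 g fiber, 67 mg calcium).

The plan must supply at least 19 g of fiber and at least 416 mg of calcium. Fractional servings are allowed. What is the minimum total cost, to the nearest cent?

$2.91

With two linear requirements the optimum uses one or two foods; enumerate the corners.
tofu only: max(19/3, 416/170) = 6.333 servings → $5.38.
chickpeas only: max(19/8, 416/51) = 8.157 servings → $7.75.
kidney beans only: max(19/7, 416/67) = 6.209 servings → $4.66.
tofu + chickpeas with both tight: 1.954 servings and 1.642 servings → $3.22.
tofu + kidney beans with both tight: 1.657 servings and 2.004 servings → $2.91.
chickpeas + kidney beans: the both-tight solution has a negative serving — not a feasible corner.
So the least-cost plan costs $2.91.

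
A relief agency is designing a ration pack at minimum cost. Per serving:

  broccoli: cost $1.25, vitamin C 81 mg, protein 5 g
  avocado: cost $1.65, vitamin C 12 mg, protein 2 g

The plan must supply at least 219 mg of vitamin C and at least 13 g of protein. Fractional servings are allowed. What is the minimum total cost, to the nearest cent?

Minimising a linear cost over {vitamin C ≥ 219, protein ≥ 13, servings ≥ 0} — the optimum is at a vertex, using one or two foods.
broccoli only: max(219/81, 13/5) = 2.704 servings → $3.38.
avocado only: max(219/12, 13/2) = 18.25 servings → $30.11.
broccoli + avocado: the both-tight solution has a negative serving — not a feasible corner.
Cheapest feasible corner: $3.38.

$3.38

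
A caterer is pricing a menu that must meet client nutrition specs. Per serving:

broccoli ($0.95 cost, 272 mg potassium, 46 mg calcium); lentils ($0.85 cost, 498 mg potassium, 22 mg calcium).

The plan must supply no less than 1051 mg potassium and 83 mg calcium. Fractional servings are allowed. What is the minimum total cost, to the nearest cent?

broccoli only: max(1051/272, 83/46) = 3.864 servings → $3.67.
lentils only: max(1051/498, 83/22) = 3.773 servings → $3.21.
broccoli + lentils with both tight: 1.076 servings and 1.523 servings → $2.32.
So the least-cost plan costs $2.32.

$2.32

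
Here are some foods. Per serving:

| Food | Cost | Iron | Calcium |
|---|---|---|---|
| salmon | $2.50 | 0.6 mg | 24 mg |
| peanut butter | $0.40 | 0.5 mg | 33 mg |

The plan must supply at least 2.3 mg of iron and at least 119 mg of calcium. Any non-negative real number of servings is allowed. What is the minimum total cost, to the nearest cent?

$1.84

Two binding constraints pin down two serving amounts, so the optimal mix uses at most two foods. The candidates are each food alone (scaled to the tighter of iron/calcium) and each pair with both constraints tight.
salmon only: max(2.3/0.6, 119/24) = 4.958 servings → $12.40.
peanut butter only: max(2.3/0.5, 119/33) = 4.6 servings → $1.84.
salmon + peanut butter with both tight: 2.103 servings and 2.077 servings → $6.09.
The minimum over all feasible corners is $1.84.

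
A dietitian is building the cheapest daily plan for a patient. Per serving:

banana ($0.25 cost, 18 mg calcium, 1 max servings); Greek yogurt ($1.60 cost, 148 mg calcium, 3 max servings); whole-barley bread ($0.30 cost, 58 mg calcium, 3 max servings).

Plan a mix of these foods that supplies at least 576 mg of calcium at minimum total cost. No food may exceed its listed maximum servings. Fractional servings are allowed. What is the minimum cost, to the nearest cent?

Cost per mg of calcium: whole-barley bread $0.0052, Greek yogurt $0.0108, banana $0.0139.
Take 3 servings of whole-barley bread: +174.0 mg calcium for $0.90 (total $0.90, still need 402.0 mg).
Take 2.716 servings of Greek yogurt: +402.0 mg calcium for $4.35 (total $5.25, still need 0.0 mg).
Greedy by cheapest-per-mg is optimal for a single linear constraint, so the minimum cost is $5.25.

$5.25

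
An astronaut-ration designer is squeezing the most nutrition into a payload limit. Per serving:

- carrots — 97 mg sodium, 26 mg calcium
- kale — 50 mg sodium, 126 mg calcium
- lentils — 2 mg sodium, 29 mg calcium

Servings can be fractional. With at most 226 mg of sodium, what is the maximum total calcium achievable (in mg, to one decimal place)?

Calcium per mg sodium: lentils 14.5, kale 2.52, carrots 0.268.
With no serving limits, spend the whole sodium allowance on lentils: 226 mg / 2 mg × 29 mg = 3277.0 mg.

3277.0 mg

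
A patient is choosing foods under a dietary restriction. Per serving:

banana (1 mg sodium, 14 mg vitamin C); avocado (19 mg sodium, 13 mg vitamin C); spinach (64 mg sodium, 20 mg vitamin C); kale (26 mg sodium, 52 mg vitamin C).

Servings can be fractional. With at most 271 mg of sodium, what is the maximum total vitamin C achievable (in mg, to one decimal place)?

Vitamin C per mg sodium: banana 14, kale 2, avocado 0.6842, spinach 0.3125.
With no serving limits, spend the whole sodium allowance on banana: 271 mg / 1 mg × 14 mg = 3794.0 mg.

3794.0 mg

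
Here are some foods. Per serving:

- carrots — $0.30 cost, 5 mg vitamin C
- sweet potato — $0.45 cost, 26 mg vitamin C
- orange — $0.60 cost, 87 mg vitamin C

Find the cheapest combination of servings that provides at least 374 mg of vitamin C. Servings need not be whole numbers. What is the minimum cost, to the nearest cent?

Cost per mg of vitamin C: orange $0.0069, sweet potato $0.0173, carrots $0.0600.
With no serving limits, use only orange: 374 mg / 87 mg = 4.299 servings × $0.60 = $2.58.

$2.58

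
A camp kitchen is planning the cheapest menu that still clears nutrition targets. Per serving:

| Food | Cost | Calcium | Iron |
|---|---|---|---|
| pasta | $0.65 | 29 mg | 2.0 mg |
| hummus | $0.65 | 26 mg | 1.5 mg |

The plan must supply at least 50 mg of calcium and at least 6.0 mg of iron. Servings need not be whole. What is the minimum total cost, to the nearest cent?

This is a tiny linear program; its minimum lies at a vertex of the feasible set. List the vertices and price them.
pasta only: max(50/29, 6.0/2.0) = 3 servings → $1.95.
hummus only: max(50/26, 6.0/1.5) = 4 servings → $2.60.
pasta + hummus: the both-tight solution has a negative serving — not a feasible corner.
The minimum over all feasible corners is $1.95.

$1.95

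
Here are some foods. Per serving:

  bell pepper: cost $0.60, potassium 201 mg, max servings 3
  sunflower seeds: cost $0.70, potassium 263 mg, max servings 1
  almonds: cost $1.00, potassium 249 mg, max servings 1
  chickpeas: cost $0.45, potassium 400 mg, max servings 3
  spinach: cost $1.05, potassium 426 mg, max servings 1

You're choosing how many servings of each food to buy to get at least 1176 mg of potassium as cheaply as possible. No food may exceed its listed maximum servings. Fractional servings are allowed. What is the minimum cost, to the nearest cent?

Cost per mg of potassium: chickpeas $0.0011, spinach $0.0025, sunflower seeds $0.0027, bell pepper $0.0030, almonds $0.0040.
Take 2.94 servings of chickpeas: +1176.0 mg potassium for $1.32 (total $1.32, still need 0.0 mg).
Filling from the cheapest source first is optimal under one linear minimum: $1.32.

$1.32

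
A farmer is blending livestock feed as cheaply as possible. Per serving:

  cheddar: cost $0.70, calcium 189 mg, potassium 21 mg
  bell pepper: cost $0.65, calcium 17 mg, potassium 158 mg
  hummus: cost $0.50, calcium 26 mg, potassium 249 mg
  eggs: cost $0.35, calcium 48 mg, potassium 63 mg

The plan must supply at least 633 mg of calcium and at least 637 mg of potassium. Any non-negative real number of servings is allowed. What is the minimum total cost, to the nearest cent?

With two linear requirements the optimum uses one or two foods; enumerate the corners.
cheddar only: max(633/189, 637/21) = 30.33 servings → $21.23.
bell pepper only: max(633/17, 637/158) = 37.24 servings → $24.20.
hummus only: max(633/26, 637/249) = 24.35 servings → $12.17.
eggs only: max(633/48, 637/63) = 13.19 servings → $4.62.
cheddar + bell pepper with both tight: 3.023 servings and 3.63 servings → $4.48.
cheddar + hummus with both tight: 3.032 servings and 2.302 servings → $3.27.
cheddar + eggs with both tight: 0.8536 servings and 9.827 servings → $4.04.
bell pepper + hummus: the both-tight solution has a negative serving — not a feasible corner.
bell pepper + eggs: the both-tight solution has a negative serving — not a feasible corner.
hummus + eggs with both targets exact would need a negative amount; discard.
Cheapest feasible corner: $3.27.

$3.27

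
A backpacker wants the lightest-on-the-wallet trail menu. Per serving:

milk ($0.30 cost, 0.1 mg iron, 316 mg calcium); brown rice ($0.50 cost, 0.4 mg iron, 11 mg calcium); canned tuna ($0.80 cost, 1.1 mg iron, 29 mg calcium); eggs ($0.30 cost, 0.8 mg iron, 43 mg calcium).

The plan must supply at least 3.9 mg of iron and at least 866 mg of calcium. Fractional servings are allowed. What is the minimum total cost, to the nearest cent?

A basic optimal solution has at most two foods positive. Try each food alone and each pair with both targets met exactly.
milk only: max(3.9/0.1, 866/316) = 39 servings → $11.70.
brown rice only: max(3.9/0.4, 866/11) = 78.73 servings → $39.36.
canned tuna only: max(3.9/1.1, 866/29) = 29.86 servings → $23.89.
eggs only: max(3.9/0.8, 866/43) = 20.14 servings → $6.04.
milk + brown rice with both tight: 2.422 servings and 9.144 servings → $5.30.
milk + canned tuna with both tight: 2.435 servings and 3.324 servings → $3.39.
milk + eggs with both tight: 2.113 servings and 4.611 servings → $2.02.
brown rice + canned tuna with both targets exact would need a negative amount; discard.
brown rice + eggs: intersection lies outside the first quadrant.
canned tuna + eggs: intersection lies outside the first quadrant.
Cheapest feasible corner: $2.02.

$2.02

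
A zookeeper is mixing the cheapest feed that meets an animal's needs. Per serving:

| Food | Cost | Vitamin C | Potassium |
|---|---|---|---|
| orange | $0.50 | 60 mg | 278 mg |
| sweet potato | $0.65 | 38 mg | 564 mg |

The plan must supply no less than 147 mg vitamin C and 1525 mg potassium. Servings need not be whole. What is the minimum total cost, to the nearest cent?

$1.95

Compare the cost at each extreme point of the feasible region.
orange only: max(147/60, 1525/278) = 5.486 servings → $2.74.
sweet potato only: max(147/38, 1525/564) = 3.868 servings → $2.51.
orange + sweet potato with both tight: 1.072 servings and 2.175 servings → $1.95.
The minimum over all feasible corners is $1.95.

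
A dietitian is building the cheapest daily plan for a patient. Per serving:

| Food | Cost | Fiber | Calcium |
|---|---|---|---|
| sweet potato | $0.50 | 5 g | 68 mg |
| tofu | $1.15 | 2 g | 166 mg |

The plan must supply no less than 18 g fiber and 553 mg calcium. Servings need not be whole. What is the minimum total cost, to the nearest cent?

At the optimum either one food covers both requirements or two foods hit both targets exactly; no other combination can be cheaper.
sweet potato only: max(18/5, 553/68) = 8.132 servings → $4.07.
tofu only: max(18/2, 553/166) = 9 servings → $10.35.
sweet potato + tofu with both tight: 2.712 servings and 2.22 servings → $3.91.
Cheapest feasible corner: $3.91.

$3.91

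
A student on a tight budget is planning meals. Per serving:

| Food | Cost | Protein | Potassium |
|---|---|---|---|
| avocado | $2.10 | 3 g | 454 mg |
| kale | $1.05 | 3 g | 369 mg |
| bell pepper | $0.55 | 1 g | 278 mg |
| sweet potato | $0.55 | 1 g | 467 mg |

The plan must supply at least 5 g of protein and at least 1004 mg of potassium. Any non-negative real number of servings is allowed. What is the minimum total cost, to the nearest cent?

For a min-cost LP with two ≥-constraints, a basic feasible solution has at most two positive variables.
avocado only: max(5/3, 1004/454) = 2.211 servings → $4.64.
kale only: max(5/3, 1004/369) = 2.721 servings → $2.86.
bell pepper only: max(5/1, 1004/278) = 5 servings → $2.75.
sweet potato only: max(5/1, 1004/467) = 5 servings → $2.75.
avocado + kale: intersection lies outside the first quadrant.
avocado + bell pepper with both tight: 1.016 servings and 1.953 servings → $3.21.
avocado + sweet potato with both tight: 1.405 servings and 0.7835 servings → $3.38.
kale + bell pepper with both tight: 0.8301 servings and 2.51 servings → $2.25.
kale + sweet potato with both tight: 1.29 servings and 1.131 servings → $1.98.
bell pepper + sweet potato: intersection lies outside the first quadrant.
Cheapest feasible corner: $1.98.

$1.98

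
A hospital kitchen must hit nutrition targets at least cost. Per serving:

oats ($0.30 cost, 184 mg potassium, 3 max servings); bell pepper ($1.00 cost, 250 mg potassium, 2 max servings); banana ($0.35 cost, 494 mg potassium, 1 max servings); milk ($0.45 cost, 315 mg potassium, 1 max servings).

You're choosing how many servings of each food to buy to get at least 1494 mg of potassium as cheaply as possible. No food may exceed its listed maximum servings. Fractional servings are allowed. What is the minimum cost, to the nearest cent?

Cost per mg of potassium: banana $0.0007, milk $0.0014, oats $0.0016, bell pepper $0.0040.
Take 1 serving of banana: +494.0 mg potassium for $0.35 (total $0.35, still need 1000.0 mg).
Take 1 serving of milk: +315.0 mg potassium for $0.45 (total $0.80, still need 685.0 mg).
Take 3 servings of oats: +552.0 mg potassium for $0.90 (total $1.70, still need 133.0 mg).
Take 0.532 servings of bell pepper: +133.0 mg potassium for $0.53 (total $2.23, still need 0.0 mg).
Filling from the cheapest source first is optimal under one linear minimum: $2.23.

$2.23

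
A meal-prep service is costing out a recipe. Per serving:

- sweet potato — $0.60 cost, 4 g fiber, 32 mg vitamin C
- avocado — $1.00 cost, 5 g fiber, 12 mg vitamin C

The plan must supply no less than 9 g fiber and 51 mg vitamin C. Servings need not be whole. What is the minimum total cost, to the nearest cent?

An LP optimum is at a vertex; with two nutrient constraints at most two foods are used. Check each candidate.
sweet potato only: max(9/4, 51/32) = 2.25 servings → $1.35.
avocado only: max(9/5, 51/12) = 4.25 servings → $4.25.
sweet potato + avocado with both tight: 1.312 servings and 0.75 servings → $1.54.
Cheapest feasible corner: $1.35.

$1.35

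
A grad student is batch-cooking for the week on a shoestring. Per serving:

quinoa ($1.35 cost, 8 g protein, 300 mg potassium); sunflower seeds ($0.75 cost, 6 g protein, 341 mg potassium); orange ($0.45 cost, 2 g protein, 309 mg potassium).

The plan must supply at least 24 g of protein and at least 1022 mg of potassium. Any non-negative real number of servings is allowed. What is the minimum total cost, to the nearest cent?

This is a tiny linear program; its minimum lies at a vertex of the feasible set. List the vertices and price them.
quinoa only: max(24/8, 1022/300) = 3.407 servings → $4.60.
sunflower seeds only: max(24/6, 1022/341) = 4 servings → $3.00.
orange only: max(24/2, 1022/309) = 12 servings → $5.40.
quinoa + sunflower seeds with both tight: 2.211 servings and 1.052 servings → $3.77.
quinoa + orange with both tight: 2.87 servings and 0.5214 servings → $4.11.
sunflower seeds + orange with both targets exact would need a negative amount; discard.
So the least-cost plan costs $3.00.

$3.00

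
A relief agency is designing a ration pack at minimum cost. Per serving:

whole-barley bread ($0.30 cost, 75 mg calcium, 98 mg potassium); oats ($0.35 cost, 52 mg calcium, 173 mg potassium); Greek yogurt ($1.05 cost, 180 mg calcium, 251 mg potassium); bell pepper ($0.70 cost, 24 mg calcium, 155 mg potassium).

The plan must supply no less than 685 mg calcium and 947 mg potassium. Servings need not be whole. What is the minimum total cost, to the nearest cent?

$2.81

A basic optimal solution has at most two foods positive. Try each food alone and each pair with both targets met exactly.
whole-barley bread only: max(685/75, 947/98) = 9.663 servings → $2.90.
oats only: max(685/52, 947/173) = 13.17 servings → $4.61.
Greek yogurt only: max(685/180, 947/251) = 3.806 servings → $4.00.
bell pepper only: max(685/24, 947/155) = 28.54 servings → $19.98.
whole-barley bread + oats with both tight: 8.791 servings and 0.4944 servings → $2.81.
whole-barley bread + Greek yogurt with both tight: 1.245 servings and 3.287 servings → $3.82.
whole-barley bread + bell pepper with both tight: 8.999 servings and 0.42 servings → $2.99.
oats + Greek yogurt: the both-tight solution has a negative serving — not a feasible corner.
oats + bell pepper: the both-tight solution has a negative serving — not a feasible corner.
Greek yogurt + bell pepper: intersection lies outside the first quadrant.
The minimum over all feasible corners is $2.81.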